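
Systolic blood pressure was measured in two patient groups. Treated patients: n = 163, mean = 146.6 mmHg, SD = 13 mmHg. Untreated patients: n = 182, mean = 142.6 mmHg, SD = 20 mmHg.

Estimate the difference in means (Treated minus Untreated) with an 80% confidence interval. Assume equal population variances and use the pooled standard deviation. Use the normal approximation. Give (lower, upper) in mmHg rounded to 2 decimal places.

s_p = √[((n₁−1)s₁² + (n₂−1)s₂²)/(n₁+n₂−2)] = √[(162·13² + 181·20²)/343] = 17.0557.
SE = 17.0557·√(1/163 + 1/182) = 1.8393.
With z* = 1.282, margin = 1.282 × 1.8393 = 2.3580.
x̄₁ − x̄₂ = 146.6 − 142.6 = 4.0000; interval 4.0000 ± 2.3580 = (1.64, 6.36).

(1.64, 6.36)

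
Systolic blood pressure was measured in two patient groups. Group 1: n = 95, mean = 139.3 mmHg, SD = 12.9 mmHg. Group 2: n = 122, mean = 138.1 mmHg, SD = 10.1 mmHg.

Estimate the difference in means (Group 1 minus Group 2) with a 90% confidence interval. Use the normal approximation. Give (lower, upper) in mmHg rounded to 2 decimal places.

(-1.45, 3.85)

SE₁ = s₁/√n₁ = 12.9/√95 = 1.3235; SE₂ = 10.1/√122 = 0.9144.
Independent samples, unequal variances: SE_diff = √(SE₁² + SE₂²) = √(1.75165225 + 0.83612736) = 1.6087.
z* = 1.645, so margin of error = 1.645 × 1.6087 = 2.6463.
Difference in means = 139.3 − 138.1 = 1.2000.
1.2000 ± 2.6463 → (-1.45, 3.85).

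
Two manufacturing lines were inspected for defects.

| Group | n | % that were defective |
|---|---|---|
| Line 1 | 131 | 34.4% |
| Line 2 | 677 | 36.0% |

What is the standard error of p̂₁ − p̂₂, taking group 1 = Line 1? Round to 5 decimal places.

0.04542

Each SE is √(p̂(1−p̂)/n): √(0.3440·0.6560/131) = 0.04150 and √(0.3600·0.6400/677) = 0.01845.
SE(p̂₁ − p̂₂) = √(SE₁² + SE₂²) = √(0.00172225 + 0.0003404025) = 0.04542, since the two samples are independent.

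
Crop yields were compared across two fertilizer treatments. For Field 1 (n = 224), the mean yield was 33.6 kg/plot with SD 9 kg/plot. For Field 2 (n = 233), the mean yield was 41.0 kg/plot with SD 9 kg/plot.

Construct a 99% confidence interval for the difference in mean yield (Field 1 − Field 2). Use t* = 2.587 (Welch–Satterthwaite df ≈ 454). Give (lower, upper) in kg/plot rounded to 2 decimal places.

(-9.58, -5.22)

Standard errors of each mean: 9/√224 = 0.6013 and 9/√233 = 0.5896.
SE(x̄₁ − x̄₂) = √(0.6013² + 0.5896²) = 0.8421 for independent samples with unequal variances.
With t* = 2.587, the margin is 2.587 × 0.8421 = 2.1785.
x̄₁ − x̄₂ = 33.6 − 41.0 = -7.4000; the interval is -7.4000 ± 2.1785 = (-9.58, -5.22).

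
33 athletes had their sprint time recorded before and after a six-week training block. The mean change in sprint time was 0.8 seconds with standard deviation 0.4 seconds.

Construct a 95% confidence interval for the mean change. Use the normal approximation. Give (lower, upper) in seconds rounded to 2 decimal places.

This is a matched-pairs design, so SE = s_d/√n = 0.4/√33 = 0.0696.
Margin = 1.960 × 0.0696 = 0.1364; the interval is 0.8 ± 0.1364 = (0.66, 0.94).

(0.66, 0.94)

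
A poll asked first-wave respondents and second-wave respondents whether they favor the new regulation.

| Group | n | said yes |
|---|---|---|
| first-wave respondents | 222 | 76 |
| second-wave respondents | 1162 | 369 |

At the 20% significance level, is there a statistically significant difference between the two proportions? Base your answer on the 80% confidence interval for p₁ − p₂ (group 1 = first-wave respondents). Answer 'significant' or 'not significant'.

Sample proportions: 76/222 = 0.3423, 369/1162 = 0.3176.
Each SE is √(p̂(1−p̂)/n): √(0.3423·0.6577/222) = 0.03184 and √(0.3176·0.6824/1162) = 0.01366.
SE(p̂₁ − p̂₂) = √(SE₁² + SE₂²) = √(0.0010137856 + 0.0001865956) = 0.03465, since the two samples are independent.
At 80% confidence z* = 1.282; margin = 1.282 × 0.03465 = 0.04442.
The difference is 0.3423 − 0.3176 = 0.0247, so the interval is 0.0247 ± 0.04442 = (-0.01972, 0.06912).
The interval (-0.01972, 0.06912) contains 0, so the difference is not significant.

not significant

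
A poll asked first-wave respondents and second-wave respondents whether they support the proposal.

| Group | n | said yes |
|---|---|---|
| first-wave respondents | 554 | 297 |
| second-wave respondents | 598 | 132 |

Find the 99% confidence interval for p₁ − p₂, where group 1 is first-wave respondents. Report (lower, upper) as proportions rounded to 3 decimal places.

p̂₁ = 297/554 = 0.5361 and p̂₂ = 132/598 = 0.2207.
SE₁ = √(p̂₁(1−p̂₁)/n₁) = √(0.5361·0.4639/554) = 0.02119; SE₂ = √(0.2207·0.7793/598) = 0.01696.
Independent samples: SE of the difference = √(SE₁² + SE₂²) = √(0.0004490161 + 0.0002876416) = 0.02714.
z* for 99% confidence is 2.576, so the margin of error is 2.576 × 0.02714 = 0.06991.
Point estimate p̂₁ − p̂₂ = 0.5361 − 0.2207 = 0.3154.
0.3154 ± 0.06991 → (0.245, 0.385).

(0.245, 0.385)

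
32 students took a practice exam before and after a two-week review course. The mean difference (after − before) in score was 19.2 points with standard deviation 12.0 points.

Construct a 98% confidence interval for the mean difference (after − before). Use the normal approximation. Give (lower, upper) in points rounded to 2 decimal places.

(14.27, 24.13)

This is a matched-pairs design, so SE = s_d/√n = 12.0/√32 = 2.1213.
Margin = 2.326 × 2.1213 = 4.9341; the interval is 19.2 ± 4.9341 = (14.27, 24.13).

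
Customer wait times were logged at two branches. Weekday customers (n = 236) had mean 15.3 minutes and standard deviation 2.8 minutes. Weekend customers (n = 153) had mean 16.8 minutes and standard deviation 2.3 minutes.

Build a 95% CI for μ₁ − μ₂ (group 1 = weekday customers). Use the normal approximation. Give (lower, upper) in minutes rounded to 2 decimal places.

(-2.01, -0.99)

Standard errors of each mean: 2.8/√236 = 0.1823 and 2.3/√153 = 0.1859.
SE(x̄₁ − x̄₂) = √(0.1823² + 0.1859²) = 0.2604 for independent samples with unequal variances.
With z* = 1.960, the margin is 1.960 × 0.2604 = 0.5104.
x̄₁ − x̄₂ = 15.3 − 16.8 = -1.5000; the interval is -1.5000 ± 0.5104 = (-2.01, -0.99).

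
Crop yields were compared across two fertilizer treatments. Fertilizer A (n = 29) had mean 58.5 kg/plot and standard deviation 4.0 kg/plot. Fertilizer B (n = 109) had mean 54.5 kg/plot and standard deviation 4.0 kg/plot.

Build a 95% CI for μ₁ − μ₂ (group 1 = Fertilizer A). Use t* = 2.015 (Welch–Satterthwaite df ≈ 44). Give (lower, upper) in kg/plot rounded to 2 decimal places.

(2.32, 5.68)

Per-group SEs: s₁/√n₁ = 4.0/√29 = 0.7428, s₂/√n₂ = 4.0/√109 = 0.3831.
Unpooled SE of the difference: √(0.55175184 + 0.14676561) = 0.8358.
Margin of error = t* · SE = 2.015 × 0.8358 = 1.6841.
x̄₁ − x̄₂ = 58.5 − 54.5 = 4.0000.
CI: 4.0000 ± 1.6841 = (2.32, 5.68).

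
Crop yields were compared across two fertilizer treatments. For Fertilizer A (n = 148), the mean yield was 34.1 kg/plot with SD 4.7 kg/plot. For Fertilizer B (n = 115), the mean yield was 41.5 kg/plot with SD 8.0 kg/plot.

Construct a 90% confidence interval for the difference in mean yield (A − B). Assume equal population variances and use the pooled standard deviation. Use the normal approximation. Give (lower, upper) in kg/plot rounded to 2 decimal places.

(-8.70, -6.10)

s_p = √[((n₁−1)s₁² + (n₂−1)s₂²)/(n₁+n₂−2)] = √[(147·4.7² + 114·8.0²)/261] = 6.3557.
SE = 6.3557·√(1/148 + 1/115) = 0.7901.
With z* = 1.645, margin = 1.645 × 0.7901 = 1.2997.
x̄₁ − x̄₂ = 34.1 − 41.5 = -7.4000; interval -7.4000 ± 1.2997 = (-8.70, -6.10).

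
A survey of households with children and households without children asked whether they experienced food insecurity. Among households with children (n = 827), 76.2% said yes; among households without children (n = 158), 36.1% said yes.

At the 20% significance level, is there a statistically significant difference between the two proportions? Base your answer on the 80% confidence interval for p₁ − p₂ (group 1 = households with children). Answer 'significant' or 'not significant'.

significant

The two standard errors are √(0.7620×0.2380/827) = 0.01481 and √(0.3610×0.6390/158) = 0.03821.
Because the samples are independent, SE_diff = √(0.01481² + 0.03821²) = 0.04098.
Using z* = 1.282 for 80%, ME = 1.282 × 0.04098 = 0.05254.
p̂₁ − p̂₂ = 0.4010; interval 0.4010 ± 0.05254 gives (0.34846, 0.45354).
The interval (0.34846, 0.45354) does not contain 0, so the difference is significant.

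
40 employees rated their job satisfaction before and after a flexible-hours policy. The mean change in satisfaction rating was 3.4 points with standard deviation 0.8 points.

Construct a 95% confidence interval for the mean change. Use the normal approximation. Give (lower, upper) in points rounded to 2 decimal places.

(3.15, 3.65)

This is a matched-pairs design, so SE = s_d/√n = 0.8/√40 = 0.1265.
Margin = 1.960 × 0.1265 = 0.2479; the interval is 3.4 ± 0.2479 = (3.15, 3.65).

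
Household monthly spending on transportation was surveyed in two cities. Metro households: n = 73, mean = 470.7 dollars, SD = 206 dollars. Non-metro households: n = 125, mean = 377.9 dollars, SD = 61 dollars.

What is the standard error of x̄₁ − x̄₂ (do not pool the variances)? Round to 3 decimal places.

24.720

Per-group SEs: s₁/√n₁ = 206/√73 = 24.1105, s₂/√n₂ = 61/√125 = 5.4560.
Unpooled SE of the difference: √(581.31621025 + 29.767936) = 24.7201.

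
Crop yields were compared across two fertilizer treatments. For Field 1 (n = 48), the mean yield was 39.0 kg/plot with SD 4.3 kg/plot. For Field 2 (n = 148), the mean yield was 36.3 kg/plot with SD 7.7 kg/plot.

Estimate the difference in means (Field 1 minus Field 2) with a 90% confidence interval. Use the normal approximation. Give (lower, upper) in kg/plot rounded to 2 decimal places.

Per-group SEs: s₁/√n₁ = 4.3/√48 = 0.6207, s₂/√n₂ = 7.7/√148 = 0.6329.
Unpooled SE of the difference: √(0.38526849 + 0.40056241) = 0.8865.
Margin of error = z* · SE = 1.645 × 0.8865 = 1.4583.
x̄₁ − x̄₂ = 39.0 − 36.3 = 2.7000.
CI: 2.7000 ± 1.4583 = (1.24, 4.16).

(1.24, 4.16)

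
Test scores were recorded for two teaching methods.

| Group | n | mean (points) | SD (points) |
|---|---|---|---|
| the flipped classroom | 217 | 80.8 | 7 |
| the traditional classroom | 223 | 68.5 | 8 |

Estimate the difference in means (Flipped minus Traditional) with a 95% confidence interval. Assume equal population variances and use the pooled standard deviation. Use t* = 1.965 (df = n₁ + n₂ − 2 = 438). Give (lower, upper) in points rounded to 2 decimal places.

s_p = √[((n₁−1)s₁² + (n₂−1)s₂²)/(n₁+n₂−2)] = √[(216·7² + 222·8²)/438] = 7.5235.
SE = 7.5235·√(1/217 + 1/223) = 0.7174.
With t* = 1.965, margin = 1.965 × 0.7174 = 1.4097.
x̄₁ − x̄₂ = 80.8 − 68.5 = 12.3000; interval 12.3000 ± 1.4097 = (10.89, 13.71).

(10.89, 13.71)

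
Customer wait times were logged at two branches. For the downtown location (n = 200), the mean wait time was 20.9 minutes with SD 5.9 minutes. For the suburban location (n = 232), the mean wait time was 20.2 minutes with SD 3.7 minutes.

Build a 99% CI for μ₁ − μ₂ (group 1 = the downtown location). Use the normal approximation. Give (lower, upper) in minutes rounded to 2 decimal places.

SE₁ = s₁/√n₁ = 5.9/√200 = 0.4172; SE₂ = 3.7/√232 = 0.2429.
Independent samples, unequal variances: SE_diff = √(SE₁² + SE₂²) = √(0.17405584 + 0.05900041) = 0.4828.
z* = 2.576, so margin of error = 2.576 × 0.4828 = 1.2437.
Difference in means = 20.9 − 20.2 = 0.7000.
0.7000 ± 1.2437 → (-0.54, 1.94).

(-0.54, 1.94)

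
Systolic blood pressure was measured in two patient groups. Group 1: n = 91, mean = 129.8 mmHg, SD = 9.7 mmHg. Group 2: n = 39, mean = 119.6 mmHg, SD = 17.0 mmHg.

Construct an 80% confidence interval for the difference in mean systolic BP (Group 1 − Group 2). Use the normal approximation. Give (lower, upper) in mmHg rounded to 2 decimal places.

Per-group SEs: s₁/√n₁ = 9.7/√91 = 1.0168, s₂/√n₂ = 17.0/√39 = 2.7222.
Unpooled SE of the difference: √(1.03388224 + 7.41037284) = 2.9059.
Margin of error = z* · SE = 1.282 × 2.9059 = 3.7254.
x̄₁ − x̄₂ = 129.8 − 119.6 = 10.2000.
CI: 10.2000 ± 3.7254 = (6.47, 13.93).

(6.47, 13.93)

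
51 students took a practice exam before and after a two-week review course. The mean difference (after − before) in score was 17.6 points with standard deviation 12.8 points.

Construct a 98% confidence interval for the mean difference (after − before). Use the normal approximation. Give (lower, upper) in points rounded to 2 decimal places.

This is a matched-pairs design, so SE = s_d/√n = 12.8/√51 = 1.7924.
Margin = 2.326 × 1.7924 = 4.1691; the interval is 17.6 ± 4.1691 = (13.43, 21.77).

(13.43, 21.77)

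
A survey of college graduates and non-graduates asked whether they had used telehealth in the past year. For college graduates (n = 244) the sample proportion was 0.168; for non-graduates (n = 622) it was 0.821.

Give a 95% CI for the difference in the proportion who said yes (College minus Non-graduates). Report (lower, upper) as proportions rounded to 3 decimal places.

(-0.709, -0.597)

SE₁ = √(p̂₁(1−p̂₁)/n₁) = √(0.1680·0.8320/244) = 0.02393; SE₂ = √(0.8210·0.1790/622) = 0.01537.
Independent samples: SE of the difference = √(SE₁² + SE₂²) = √(0.0005726449 + 0.0002362369) = 0.02844.
z* for 95% confidence is 1.960, so the margin of error is 1.960 × 0.02844 = 0.05574.
Point estimate p̂₁ − p̂₂ = 0.1680 − 0.8210 = -0.6530.
-0.6530 ± 0.05574 → (-0.709, -0.597).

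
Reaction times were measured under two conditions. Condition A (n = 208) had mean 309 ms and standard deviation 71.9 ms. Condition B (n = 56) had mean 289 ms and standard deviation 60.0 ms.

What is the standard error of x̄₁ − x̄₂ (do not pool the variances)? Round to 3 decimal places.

Per-group SEs: s₁/√n₁ = 71.9/√208 = 4.9854, s₂/√n₂ = 60.0/√56 = 8.0178.
Unpooled SE of the difference: √(24.85421316 + 64.28511684) = 9.4414.

9.441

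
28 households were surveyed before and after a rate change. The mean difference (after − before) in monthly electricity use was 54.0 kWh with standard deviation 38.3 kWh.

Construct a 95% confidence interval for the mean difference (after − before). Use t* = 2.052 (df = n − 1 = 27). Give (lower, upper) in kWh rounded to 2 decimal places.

(39.15, 68.85)

Paired design: SE = s_d/√n = 38.3/√28 = 7.2380.
t* = 2.052; margin of error = 2.052 × 7.2380 = 14.8524.
54.0 ± 14.8524 → (39.15, 68.85).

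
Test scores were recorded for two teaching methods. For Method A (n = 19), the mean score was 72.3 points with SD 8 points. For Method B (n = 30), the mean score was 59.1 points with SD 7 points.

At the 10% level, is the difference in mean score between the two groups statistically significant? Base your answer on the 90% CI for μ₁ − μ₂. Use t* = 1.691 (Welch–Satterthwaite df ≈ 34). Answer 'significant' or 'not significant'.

significant

Standard errors of each mean: 8/√19 = 1.8353 and 7/√30 = 1.2780.
SE(x̄₁ − x̄₂) = √(1.8353² + 1.2780²) = 2.2364 for independent samples with unequal variances.
With t* = 1.691, the margin is 1.691 × 2.2364 = 3.7818.
x̄₁ − x̄₂ = 72.3 − 59.1 = 13.2000; the interval is 13.2000 ± 3.7818 = (9.4182, 16.9818).
The interval (9.4182, 16.9818) does not contain 0, so the difference is significant.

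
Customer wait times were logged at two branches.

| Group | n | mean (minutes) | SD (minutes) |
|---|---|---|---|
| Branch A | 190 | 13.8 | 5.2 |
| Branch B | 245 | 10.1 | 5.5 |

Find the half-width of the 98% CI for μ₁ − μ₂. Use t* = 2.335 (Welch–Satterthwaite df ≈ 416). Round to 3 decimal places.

SE₁ = s₁/√n₁ = 5.2/√190 = 0.3772; SE₂ = 5.5/√245 = 0.3514.
Independent samples, unequal variances: SE_diff = √(SE₁² + SE₂²) = √(0.14227984 + 0.12348196) = 0.5155.
t* = 2.335, so margin of error = 2.335 × 0.5155 = 1.2037.

1.204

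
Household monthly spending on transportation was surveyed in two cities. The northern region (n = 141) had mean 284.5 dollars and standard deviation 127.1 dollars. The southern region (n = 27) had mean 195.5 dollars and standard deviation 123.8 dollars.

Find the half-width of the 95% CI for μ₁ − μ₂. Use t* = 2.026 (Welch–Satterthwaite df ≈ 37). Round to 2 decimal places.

52.92

Standard errors of each mean: 127.1/√141 = 10.7038 and 123.8/√27 = 23.8253.
SE(x̄₁ − x̄₂) = √(10.7038² + 23.8253²) = 26.1193 for independent samples with unequal variances.
With t* = 2.026, the margin is 2.026 × 26.1193 = 52.9177.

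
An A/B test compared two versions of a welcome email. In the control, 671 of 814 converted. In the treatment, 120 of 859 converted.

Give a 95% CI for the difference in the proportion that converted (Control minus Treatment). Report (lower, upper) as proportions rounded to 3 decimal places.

p̂₁ = 671/814 = 0.8243 and p̂₂ = 120/859 = 0.1397.
SE₁ = √(p̂₁(1−p̂₁)/n₁) = √(0.8243·0.1757/814) = 0.01334; SE₂ = √(0.1397·0.8603/859) = 0.01183.
Independent samples: SE of the difference = √(SE₁² + SE₂²) = √(0.0001779556 + 0.0001399489) = 0.01783.
z* for 95% confidence is 1.960, so the margin of error is 1.960 × 0.01783 = 0.03495.
Point estimate p̂₁ − p̂₂ = 0.8243 − 0.1397 = 0.6846.
0.6846 ± 0.03495 → (0.650, 0.720).

(0.650, 0.720)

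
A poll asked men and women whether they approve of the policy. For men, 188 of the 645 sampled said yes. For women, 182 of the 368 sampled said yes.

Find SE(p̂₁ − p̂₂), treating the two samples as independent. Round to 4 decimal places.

0.0316

Sample proportions: 188/645 = 0.2915, 182/368 = 0.4946.
Each SE is √(p̂(1−p̂)/n): √(0.2915·0.7085/645) = 0.01789 and √(0.4946·0.5054/368) = 0.02606.
SE(p̂₁ − p̂₂) = √(SE₁² + SE₂²) = √(0.0003200521 + 0.0006791236) = 0.03161, since the two samples are independent.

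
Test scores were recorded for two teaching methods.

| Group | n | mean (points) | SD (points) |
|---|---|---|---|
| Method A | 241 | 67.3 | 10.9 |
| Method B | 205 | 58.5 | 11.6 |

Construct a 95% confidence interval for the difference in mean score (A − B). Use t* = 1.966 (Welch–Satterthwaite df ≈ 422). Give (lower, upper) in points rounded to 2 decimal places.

(6.69, 10.91)

Per-group SEs: s₁/√n₁ = 10.9/√241 = 0.7021, s₂/√n₂ = 11.6/√205 = 0.8102.
Unpooled SE of the difference: √(0.49294441 + 0.65642404) = 1.0721.
Margin of error = t* · SE = 1.966 × 1.0721 = 2.1077.
x̄₁ − x̄₂ = 67.3 − 58.5 = 8.8000.
CI: 8.8000 ± 2.1077 = (6.69, 10.91).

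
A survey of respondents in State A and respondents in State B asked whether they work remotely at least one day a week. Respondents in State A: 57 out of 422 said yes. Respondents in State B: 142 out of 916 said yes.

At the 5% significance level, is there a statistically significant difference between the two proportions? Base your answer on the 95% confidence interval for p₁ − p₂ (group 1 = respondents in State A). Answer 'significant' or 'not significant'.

not significant

First, p̂₁ = 57/422 = 0.1351; p̂₂ = 142/916 = 0.1550.
The two standard errors are √(0.1351×0.8649/422) = 0.01664 and √(0.1550×0.8450/916) = 0.01196.
Because the samples are independent, SE_diff = √(0.01664² + 0.01196²) = 0.02049.
Using z* = 1.960 for 95%, ME = 1.960 × 0.02049 = 0.04016.
p̂₁ − p̂₂ = -0.0199; interval -0.0199 ± 0.04016 gives (-0.06006, 0.02026).
The interval (-0.06006, 0.02026) contains 0, so the difference is not significant.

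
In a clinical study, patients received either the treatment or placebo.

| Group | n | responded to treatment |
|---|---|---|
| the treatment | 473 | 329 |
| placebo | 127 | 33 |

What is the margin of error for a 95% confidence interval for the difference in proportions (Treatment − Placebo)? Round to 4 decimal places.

0.0868

First, p̂₁ = 329/473 = 0.6956; p̂₂ = 33/127 = 0.2598.
The two standard errors are √(0.6956×0.3044/473) = 0.02116 and √(0.2598×0.7402/127) = 0.03891.
Because the samples are independent, SE_diff = √(0.02116² + 0.03891²) = 0.04429.
Using z* = 1.960 for 95%, ME = 1.960 × 0.04429 = 0.08681.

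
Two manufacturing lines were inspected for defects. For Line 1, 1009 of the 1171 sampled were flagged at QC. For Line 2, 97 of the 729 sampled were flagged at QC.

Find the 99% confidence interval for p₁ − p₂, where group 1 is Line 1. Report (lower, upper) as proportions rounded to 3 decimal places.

(0.687, 0.770)

p̂₁ = 1009/1171 = 0.8617 and p̂₂ = 97/729 = 0.1331.
SE₁ = √(p̂₁(1−p̂₁)/n₁) = √(0.8617·0.1383/1171) = 0.01009; SE₂ = √(0.1331·0.8669/729) = 0.01258.
Independent samples: SE of the difference = √(SE₁² + SE₂²) = √(0.0001018081 + 0.0001582564) = 0.01613.
z* for 99% confidence is 2.576, so the margin of error is 2.576 × 0.01613 = 0.04155.
Point estimate p̂₁ − p̂₂ = 0.8617 − 0.1331 = 0.7286.
0.7286 ± 0.04155 → (0.687, 0.770).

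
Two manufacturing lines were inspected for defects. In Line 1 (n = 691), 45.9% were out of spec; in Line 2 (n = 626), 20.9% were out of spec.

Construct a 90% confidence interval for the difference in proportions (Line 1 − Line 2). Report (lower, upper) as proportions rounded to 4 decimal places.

The two standard errors are √(0.4590×0.5410/691) = 0.01896 and √(0.2090×0.7910/626) = 0.01625.
Because the samples are independent, SE_diff = √(0.01896² + 0.01625²) = 0.02497.
Using z* = 1.645 for 90%, ME = 1.645 × 0.02497 = 0.04108.
p̂₁ − p̂₂ = 0.2500; interval 0.2500 ± 0.04108 gives (0.2089, 0.2911).

(0.2089, 0.2911)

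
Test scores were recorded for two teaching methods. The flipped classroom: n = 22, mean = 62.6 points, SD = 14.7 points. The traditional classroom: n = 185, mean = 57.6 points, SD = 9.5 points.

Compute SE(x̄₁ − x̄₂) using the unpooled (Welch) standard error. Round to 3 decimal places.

Per-group SEs: s₁/√n₁ = 14.7/√22 = 3.1341, s₂/√n₂ = 9.5/√185 = 0.6985.
Unpooled SE of the difference: √(9.82258281 + 0.48790225) = 3.2110.

3.211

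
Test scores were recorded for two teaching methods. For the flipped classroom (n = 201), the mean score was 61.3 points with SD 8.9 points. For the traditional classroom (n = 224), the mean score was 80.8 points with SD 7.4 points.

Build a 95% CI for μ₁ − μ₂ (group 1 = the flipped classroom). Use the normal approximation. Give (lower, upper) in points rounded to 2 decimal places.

(-21.07, -17.93)

SE₁ = s₁/√n₁ = 8.9/√201 = 0.6278; SE₂ = 7.4/√224 = 0.4944.
Independent samples, unequal variances: SE_diff = √(SE₁² + SE₂²) = √(0.39413284 + 0.24443136) = 0.7991.
z* = 1.960, so margin of error = 1.960 × 0.7991 = 1.5662.
Difference in means = 61.3 − 80.8 = -19.5000.
-19.5000 ± 1.5662 → (-21.07, -17.93).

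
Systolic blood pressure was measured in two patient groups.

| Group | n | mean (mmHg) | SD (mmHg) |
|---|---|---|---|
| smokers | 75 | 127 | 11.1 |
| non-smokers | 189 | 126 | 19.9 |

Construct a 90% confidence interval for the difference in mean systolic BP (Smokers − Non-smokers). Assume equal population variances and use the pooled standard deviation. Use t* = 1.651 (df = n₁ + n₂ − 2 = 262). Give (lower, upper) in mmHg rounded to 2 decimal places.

s_p = √[((n₁−1)s₁² + (n₂−1)s₂²)/(n₁+n₂−2)] = √[(74·11.1² + 188·19.9²)/262] = 17.8594.
SE = 17.8594·√(1/75 + 1/189) = 2.4373.
With t* = 1.651, margin = 1.651 × 2.4373 = 4.0240.
x̄₁ − x̄₂ = 127 − 126 = 1.0000; interval 1.0000 ± 4.0240 = (-3.02, 5.02).

(-3.02, 5.02)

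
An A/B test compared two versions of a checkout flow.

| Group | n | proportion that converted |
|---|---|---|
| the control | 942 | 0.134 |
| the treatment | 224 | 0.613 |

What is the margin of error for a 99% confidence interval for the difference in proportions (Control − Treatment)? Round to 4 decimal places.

0.0886

Each SE is √(p̂(1−p̂)/n): √(0.1340·0.8660/942) = 0.01110 and √(0.6130·0.3870/224) = 0.03254.
SE(p̂₁ − p̂₂) = √(SE₁² + SE₂²) = √(0.00012321 + 0.0010588516) = 0.03438, since the two samples are independent.
At 99% confidence z* = 2.576; margin = 2.576 × 0.03438 = 0.08856.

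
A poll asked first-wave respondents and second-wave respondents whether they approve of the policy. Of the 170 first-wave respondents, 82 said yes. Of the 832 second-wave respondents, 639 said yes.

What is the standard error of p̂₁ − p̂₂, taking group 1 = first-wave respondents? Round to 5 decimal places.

0.04102

p̂₁ = 82/170 = 0.4824 and p̂₂ = 639/832 = 0.7680.
SE₁ = √(p̂₁(1−p̂₁)/n₁) = √(0.4824·0.5176/170) = 0.03832; SE₂ = √(0.7680·0.2320/832) = 0.01463.
Independent samples: SE of the difference = √(SE₁² + SE₂²) = √(0.0014684224 + 0.0002140369) = 0.04102.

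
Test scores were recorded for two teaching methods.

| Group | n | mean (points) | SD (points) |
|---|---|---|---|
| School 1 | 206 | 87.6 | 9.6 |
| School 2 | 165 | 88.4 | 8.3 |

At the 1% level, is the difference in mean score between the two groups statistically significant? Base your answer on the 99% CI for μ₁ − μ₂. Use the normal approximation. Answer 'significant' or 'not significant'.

not significant

Standard errors of each mean: 9.6/√206 = 0.6689 and 8.3/√165 = 0.6462.
SE(x̄₁ − x̄₂) = √(0.6689² + 0.6462²) = 0.9301 for independent samples with unequal variances.
With z* = 2.576, the margin is 2.576 × 0.9301 = 2.3959.
x̄₁ − x̄₂ = 87.6 − 88.4 = -0.8000; the interval is -0.8000 ± 2.3959 = (-3.1959, 1.5959).
The interval (-3.1959, 1.5959) contains 0, so the difference is not significant.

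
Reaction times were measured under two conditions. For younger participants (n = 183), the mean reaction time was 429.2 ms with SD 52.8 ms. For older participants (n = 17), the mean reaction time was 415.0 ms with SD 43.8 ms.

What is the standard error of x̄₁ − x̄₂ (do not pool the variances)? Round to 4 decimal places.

Per-group SEs: s₁/√n₁ = 52.8/√183 = 3.9031, s₂/√n₂ = 43.8/√17 = 10.6231.
Unpooled SE of the difference: √(15.23418961 + 112.85025361) = 11.3174.

11.3174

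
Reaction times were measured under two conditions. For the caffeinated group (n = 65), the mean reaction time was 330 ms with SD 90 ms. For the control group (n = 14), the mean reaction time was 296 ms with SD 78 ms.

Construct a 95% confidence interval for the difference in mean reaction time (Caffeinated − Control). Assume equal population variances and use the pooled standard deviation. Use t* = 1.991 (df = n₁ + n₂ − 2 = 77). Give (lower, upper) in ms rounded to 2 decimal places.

s_p = √[((n₁−1)s₁² + (n₂−1)s₂²)/(n₁+n₂−2)] = √[(64·90² + 13·78²)/77] = 88.0888.
SE = 88.0888·√(1/65 + 1/14) = 25.9546.
With t* = 1.991, margin = 1.991 × 25.9546 = 51.6756.
x̄₁ − x̄₂ = 330 − 296 = 34.0000; interval 34.0000 ± 51.6756 = (-17.68, 85.68).

(-17.68, 85.68)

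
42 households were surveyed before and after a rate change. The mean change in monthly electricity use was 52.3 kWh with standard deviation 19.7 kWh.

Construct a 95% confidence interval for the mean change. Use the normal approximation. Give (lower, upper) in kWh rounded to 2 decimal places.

Paired design: SE = s_d/√n = 19.7/√42 = 3.0398.
z* = 1.960; margin of error = 1.960 × 3.0398 = 5.9580.
52.3 ± 5.9580 → (46.34, 58.26).

(46.34, 58.26)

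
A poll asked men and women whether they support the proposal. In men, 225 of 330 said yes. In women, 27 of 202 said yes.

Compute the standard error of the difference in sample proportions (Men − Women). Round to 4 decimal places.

First, p̂₁ = 225/330 = 0.6818; p̂₂ = 27/202 = 0.1337.
The two standard errors are √(0.6818×0.3182/330) = 0.02564 and √(0.1337×0.8663/202) = 0.02395.
Because the samples are independent, SE_diff = √(0.02564² + 0.02395²) = 0.03509.

0.0351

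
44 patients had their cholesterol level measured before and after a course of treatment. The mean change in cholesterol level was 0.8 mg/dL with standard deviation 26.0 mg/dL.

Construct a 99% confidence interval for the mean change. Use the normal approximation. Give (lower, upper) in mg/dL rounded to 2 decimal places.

This is a matched-pairs design, so SE = s_d/√n = 26.0/√44 = 3.9196.
Margin = 2.576 × 3.9196 = 10.0969; the interval is 0.8 ± 10.0969 = (-9.30, 10.90).

(-9.30, 10.90)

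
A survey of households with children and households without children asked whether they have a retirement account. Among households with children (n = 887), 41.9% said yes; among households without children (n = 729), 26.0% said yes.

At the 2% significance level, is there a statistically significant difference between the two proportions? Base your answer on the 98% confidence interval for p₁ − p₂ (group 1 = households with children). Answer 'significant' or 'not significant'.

The two standard errors are √(0.4190×0.5810/887) = 0.01657 and √(0.2600×0.7400/729) = 0.01625.
Because the samples are independent, SE_diff = √(0.01657² + 0.01625²) = 0.02321.
Using z* = 2.326 for 98%, ME = 2.326 × 0.02321 = 0.05399.
p̂₁ − p̂₂ = 0.1590; interval 0.1590 ± 0.05399 gives (0.10501, 0.21299).
The interval (0.10501, 0.21299) does not contain 0, so the difference is significant.

significant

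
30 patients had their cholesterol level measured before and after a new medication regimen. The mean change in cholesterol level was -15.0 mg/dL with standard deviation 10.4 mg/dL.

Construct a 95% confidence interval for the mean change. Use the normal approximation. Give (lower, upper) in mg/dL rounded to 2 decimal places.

(-18.72, -11.28)

Paired design: SE = s_d/√n = 10.4/√30 = 1.8988.
z* = 1.960; margin of error = 1.960 × 1.8988 = 3.7216.
-15.0 ± 3.7216 → (-18.72, -11.28).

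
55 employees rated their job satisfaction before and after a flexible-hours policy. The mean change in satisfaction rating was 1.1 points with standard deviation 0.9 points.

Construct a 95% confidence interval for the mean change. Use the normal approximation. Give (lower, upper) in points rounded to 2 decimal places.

Paired design: SE = s_d/√n = 0.9/√55 = 0.1214.
z* = 1.960; margin of error = 1.960 × 0.1214 = 0.2379.
1.1 ± 0.2379 → (0.86, 1.34).

(0.86, 1.34)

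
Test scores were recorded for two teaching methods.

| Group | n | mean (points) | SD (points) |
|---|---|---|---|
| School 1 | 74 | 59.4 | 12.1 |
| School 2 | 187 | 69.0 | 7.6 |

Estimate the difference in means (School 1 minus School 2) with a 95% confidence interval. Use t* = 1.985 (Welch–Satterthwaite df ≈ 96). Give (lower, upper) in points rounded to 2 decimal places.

(-12.60, -6.60)

SE₁ = s₁/√n₁ = 12.1/√74 = 1.4066; SE₂ = 7.6/√187 = 0.5558.
Independent samples, unequal variances: SE_diff = √(SE₁² + SE₂²) = √(1.97852356 + 0.30891364) = 1.5124.
t* = 1.985, so margin of error = 1.985 × 1.5124 = 3.0021.
Difference in means = 59.4 − 69.0 = -9.6000.
-9.6000 ± 3.0021 → (-12.60, -6.60).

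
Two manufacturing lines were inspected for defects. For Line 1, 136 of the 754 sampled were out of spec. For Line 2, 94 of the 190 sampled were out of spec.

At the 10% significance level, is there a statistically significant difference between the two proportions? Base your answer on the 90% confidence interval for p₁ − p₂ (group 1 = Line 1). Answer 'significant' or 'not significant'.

Sample proportions: 136/754 = 0.1804, 94/190 = 0.4947.
Each SE is √(p̂(1−p̂)/n): √(0.1804·0.8196/754) = 0.01400 and √(0.4947·0.5053/190) = 0.03627.
SE(p̂₁ − p̂₂) = √(SE₁² + SE₂²) = √(0.000196 + 0.0013155129) = 0.03888, since the two samples are independent.
At 90% confidence z* = 1.645; margin = 1.645 × 0.03888 = 0.06396.
The difference is 0.1804 − 0.4947 = -0.3143, so the interval is -0.3143 ± 0.06396 = (-0.37826, -0.25034).
The interval (-0.37826, -0.25034) does not contain 0, so the difference is significant.

significant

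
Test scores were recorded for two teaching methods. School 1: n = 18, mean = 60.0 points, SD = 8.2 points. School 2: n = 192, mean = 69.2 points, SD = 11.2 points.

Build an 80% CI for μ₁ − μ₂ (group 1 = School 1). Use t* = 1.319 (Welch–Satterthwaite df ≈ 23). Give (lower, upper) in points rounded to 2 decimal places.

Standard errors of each mean: 8.2/√18 = 1.9328 and 11.2/√192 = 0.8083.
SE(x̄₁ − x̄₂) = √(1.9328² + 0.8083²) = 2.0950 for independent samples with unequal variances.
With t* = 1.319, the margin is 1.319 × 2.0950 = 2.7633.
x̄₁ − x̄₂ = 60.0 − 69.2 = -9.2000; the interval is -9.2000 ± 2.7633 = (-11.96, -6.44).

(-11.96, -6.44)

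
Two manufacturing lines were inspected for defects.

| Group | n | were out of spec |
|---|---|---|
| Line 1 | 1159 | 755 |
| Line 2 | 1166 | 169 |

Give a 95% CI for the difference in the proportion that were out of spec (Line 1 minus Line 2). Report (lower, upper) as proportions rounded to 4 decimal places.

First, p̂₁ = 755/1159 = 0.6514; p̂₂ = 169/1166 = 0.1449.
The two standard errors are √(0.6514×0.3486/1159) = 0.01400 and √(0.1449×0.8551/1166) = 0.01031.
Because the samples are independent, SE_diff = √(0.01400² + 0.01031²) = 0.01739.
Using z* = 1.960 for 95%, ME = 1.960 × 0.01739 = 0.03408.
p̂₁ − p̂₂ = 0.5065; interval 0.5065 ± 0.03408 gives (0.4724, 0.5406).

(0.4724, 0.5406)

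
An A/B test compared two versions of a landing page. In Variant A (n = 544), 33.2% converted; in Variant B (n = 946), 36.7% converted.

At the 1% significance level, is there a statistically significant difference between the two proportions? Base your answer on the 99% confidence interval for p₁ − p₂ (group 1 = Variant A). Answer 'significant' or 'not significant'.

not significant

SE₁ = √(p̂₁(1−p̂₁)/n₁) = √(0.3320·0.6680/544) = 0.02019; SE₂ = √(0.3670·0.6330/946) = 0.01567.
Independent samples: SE of the difference = √(SE₁² + SE₂²) = √(0.0004076361 + 0.0002455489) = 0.02556.
z* for 99% confidence is 2.576, so the margin of error is 2.576 × 0.02556 = 0.06584.
Point estimate p̂₁ − p̂₂ = 0.3320 − 0.3670 = -0.0350.
-0.0350 ± 0.06584 → (-0.10084, 0.03084).
The interval (-0.10084, 0.03084) contains 0, so the difference is not significant.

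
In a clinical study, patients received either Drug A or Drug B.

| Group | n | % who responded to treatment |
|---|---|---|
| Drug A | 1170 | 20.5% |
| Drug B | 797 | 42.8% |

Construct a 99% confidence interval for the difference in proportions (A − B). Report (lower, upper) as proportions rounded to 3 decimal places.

Each SE is √(p̂(1−p̂)/n): √(0.2050·0.7950/1170) = 0.01180 and √(0.4280·0.5720/797) = 0.01753.
SE(p̂₁ − p̂₂) = √(SE₁² + SE₂²) = √(0.00013924 + 0.0003073009) = 0.02113, since the two samples are independent.
At 99% confidence z* = 2.576; margin = 2.576 × 0.02113 = 0.05443.
The difference is 0.2050 − 0.4280 = -0.2230, so the interval is -0.2230 ± 0.05443 = (-0.277, -0.169).

(-0.277, -0.169)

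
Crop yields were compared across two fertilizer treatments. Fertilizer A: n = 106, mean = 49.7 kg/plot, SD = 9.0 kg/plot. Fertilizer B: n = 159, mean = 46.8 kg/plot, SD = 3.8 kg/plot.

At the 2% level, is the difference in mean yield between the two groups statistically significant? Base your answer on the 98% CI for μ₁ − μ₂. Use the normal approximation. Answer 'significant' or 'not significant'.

significant

SE₁ = s₁/√n₁ = 9.0/√106 = 0.8742; SE₂ = 3.8/√159 = 0.3014.
Independent samples, unequal variances: SE_diff = √(SE₁² + SE₂²) = √(0.76422564 + 0.09084196) = 0.9247.
z* = 2.326, so margin of error = 2.326 × 0.9247 = 2.1509.
Difference in means = 49.7 − 46.8 = 2.9000.
2.9000 ± 2.1509 → (0.7491, 5.0509).
The interval (0.7491, 5.0509) does not contain 0, so the difference is significant.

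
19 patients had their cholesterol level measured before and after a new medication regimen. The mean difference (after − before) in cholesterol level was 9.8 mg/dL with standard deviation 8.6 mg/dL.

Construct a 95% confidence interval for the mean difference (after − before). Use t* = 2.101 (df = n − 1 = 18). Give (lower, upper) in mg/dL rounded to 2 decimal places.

This is a matched-pairs design, so SE = s_d/√n = 8.6/√19 = 1.9730.
Margin = 2.101 × 1.9730 = 4.1453; the interval is 9.8 ± 4.1453 = (5.65, 13.95).

(5.65, 13.95)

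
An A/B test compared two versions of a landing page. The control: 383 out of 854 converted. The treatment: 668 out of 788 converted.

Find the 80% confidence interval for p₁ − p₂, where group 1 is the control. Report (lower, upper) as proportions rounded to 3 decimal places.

Sample proportions: 383/854 = 0.4485, 668/788 = 0.8477.
Each SE is √(p̂(1−p̂)/n): √(0.4485·0.5515/854) = 0.01702 and √(0.8477·0.1523/788) = 0.01280.
SE(p̂₁ − p̂₂) = √(SE₁² + SE₂²) = √(0.0002896804 + 0.00016384) = 0.02130, since the two samples are independent.
At 80% confidence z* = 1.282; margin = 1.282 × 0.02130 = 0.02731.
The difference is 0.4485 − 0.8477 = -0.3992, so the interval is -0.3992 ± 0.02731 = (-0.427, -0.372).

(-0.427, -0.372)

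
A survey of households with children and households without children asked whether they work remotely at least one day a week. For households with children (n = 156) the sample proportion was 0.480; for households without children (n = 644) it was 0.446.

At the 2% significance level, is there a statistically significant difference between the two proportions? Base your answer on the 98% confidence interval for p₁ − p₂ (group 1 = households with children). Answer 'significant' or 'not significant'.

The two standard errors are √(0.4800×0.5200/156) = 0.04000 and √(0.4460×0.5540/644) = 0.01959.
Because the samples are independent, SE_diff = √(0.04000² + 0.01959²) = 0.04454.
Using z* = 2.326 for 98%, ME = 2.326 × 0.04454 = 0.10360.
p̂₁ − p̂₂ = 0.0340; interval 0.0340 ± 0.10360 gives (-0.06960, 0.13760).
The interval (-0.06960, 0.13760) contains 0, so the difference is not significant.

not significant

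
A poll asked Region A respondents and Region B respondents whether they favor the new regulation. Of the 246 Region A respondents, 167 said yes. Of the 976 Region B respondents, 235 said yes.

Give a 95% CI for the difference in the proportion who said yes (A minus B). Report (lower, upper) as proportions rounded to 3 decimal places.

(0.374, 0.502)

First, p̂₁ = 167/246 = 0.6789; p̂₂ = 235/976 = 0.2408.
The two standard errors are √(0.6789×0.3211/246) = 0.02977 and √(0.2408×0.7592/976) = 0.01369.
Because the samples are independent, SE_diff = √(0.02977² + 0.01369²) = 0.03277.
Using z* = 1.960 for 95%, ME = 1.960 × 0.03277 = 0.06423.
p̂₁ − p̂₂ = 0.4381; interval 0.4381 ± 0.06423 gives (0.374, 0.502).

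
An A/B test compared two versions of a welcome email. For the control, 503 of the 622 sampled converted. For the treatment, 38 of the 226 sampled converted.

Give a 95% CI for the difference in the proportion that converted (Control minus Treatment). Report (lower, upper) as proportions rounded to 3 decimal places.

(0.583, 0.698)

p̂₁ = 503/622 = 0.8087 and p̂₂ = 38/226 = 0.1681.
SE₁ = √(p̂₁(1−p̂₁)/n₁) = √(0.8087·0.1913/622) = 0.01577; SE₂ = √(0.1681·0.8319/226) = 0.02488.
Independent samples: SE of the difference = √(SE₁² + SE₂²) = √(0.0002486929 + 0.0006190144) = 0.02946.
z* for 95% confidence is 1.960, so the margin of error is 1.960 × 0.02946 = 0.05774.
Point estimate p̂₁ − p̂₂ = 0.8087 − 0.1681 = 0.6406.
0.6406 ± 0.05774 → (0.583, 0.698).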